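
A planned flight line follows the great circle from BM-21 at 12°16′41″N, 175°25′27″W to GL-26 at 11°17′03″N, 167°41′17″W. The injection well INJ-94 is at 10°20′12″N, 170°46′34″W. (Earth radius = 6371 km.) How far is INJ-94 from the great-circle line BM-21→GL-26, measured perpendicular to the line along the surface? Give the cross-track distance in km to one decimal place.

151.0 km

BM-21: φ = +12.27806°, λ = -175.42417°
GL-26: φ = +11.28417°, λ = -167.68806°
INJ-94: φ = +10.33667°, λ = -170.77611°
δ₁₃ = central angle BM-21→INJ-94 = 0.086460 rad  (haversine)
θ₁₃ = bearing BM-21→INJ-94 = 112.603°,  θ₁₂ = bearing BM-21→GL-26 = 96.674°
dₓₜ = R·arcsin(sin δ₁₃ · sin(θ₁₃ − θ₁₂)) = 6371·arcsin(0.08635·sin(15.929°)) = 150.998 km
|dₓₜ| = 150.998 km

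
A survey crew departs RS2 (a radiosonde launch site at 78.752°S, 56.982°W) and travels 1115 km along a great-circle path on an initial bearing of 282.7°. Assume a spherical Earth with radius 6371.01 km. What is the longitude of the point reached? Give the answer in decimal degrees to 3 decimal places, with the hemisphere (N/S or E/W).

93.474°W

δ = d/R = 1115/6371.01 = 0.175011 rad
φ₂ = arcsin(sin φ₁ cos δ + cos φ₁ sin δ cos θ)
   = arcsin(-0.98079·0.98472 + 0.19506·0.17412·0.21985) = -73.40417°
λ₂ = λ₁ + atan2(sin θ sin δ cos φ₁, cos δ − sin φ₁ sin φ₂) = -93.47380°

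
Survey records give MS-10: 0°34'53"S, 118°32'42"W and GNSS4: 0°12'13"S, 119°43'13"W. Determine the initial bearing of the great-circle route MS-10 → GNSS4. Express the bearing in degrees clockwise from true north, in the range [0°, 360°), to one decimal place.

287.8°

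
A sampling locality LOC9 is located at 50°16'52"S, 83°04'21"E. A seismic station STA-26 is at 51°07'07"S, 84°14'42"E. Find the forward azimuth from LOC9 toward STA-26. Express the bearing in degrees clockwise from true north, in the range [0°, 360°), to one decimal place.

138.9°

LOC9: φ = -50.28111°, λ = +83.07250°
STA-26: φ = -51.11861°, λ = +84.24500°
Δλ = 1.1725°
y = sin Δλ · cos φ₂ = 0.012845
x = cos φ₁ sin φ₂ − sin φ₁ cos φ₂ cos Δλ = -0.014718
θ = atan2(y, x) = 138.8879° → 138.8879° (mod 360°)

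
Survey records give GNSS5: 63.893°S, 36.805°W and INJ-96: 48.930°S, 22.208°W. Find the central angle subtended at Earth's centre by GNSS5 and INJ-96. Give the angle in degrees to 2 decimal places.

16.91°

Δφ = 14.9630°,  Δλ = 14.5970°
a = sin²(Δφ/2) + cos φ₁ cos φ₂ sin²(Δλ/2) = 0.021619
c = 2·arcsin(√a) = 0.295141 rad = 16.9103°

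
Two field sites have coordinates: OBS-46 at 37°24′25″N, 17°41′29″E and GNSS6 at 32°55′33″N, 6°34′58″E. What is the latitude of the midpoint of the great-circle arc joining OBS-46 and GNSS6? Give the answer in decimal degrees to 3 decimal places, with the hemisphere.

35.293°N

OBS-46: φ = +37.40694°, λ = +17.69139°
GNSS6: φ = +32.92583°, λ = +6.58278°
Bx = cos φ₂ cos Δλ = 0.823648,  By = cos φ₂ sin Δλ = -0.161722
φₘ = atan2(sin φ₁ + sin φ₂, √((cos φ₁ + Bx)² + By²)) = 35.29335°
λₘ = λ₁ + atan2(By, cos φ₁ + Bx) = 11.98350°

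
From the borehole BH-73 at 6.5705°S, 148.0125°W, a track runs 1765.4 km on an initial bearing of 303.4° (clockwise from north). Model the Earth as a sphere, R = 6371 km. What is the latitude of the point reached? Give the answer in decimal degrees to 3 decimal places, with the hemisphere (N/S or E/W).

2.266°N

δ = d/R = 1765.4/6371 = 0.277099 rad
φ₂ = arcsin(sin φ₁ cos δ + cos φ₁ sin δ cos θ)
   = arcsin(-0.11443·0.96185 + 0.99343·0.27357·0.55048) = 2.26626°
λ₂ = λ₁ + atan2(sin θ sin δ cos φ₁, cos δ − sin φ₁ sin φ₂) = -161.22513°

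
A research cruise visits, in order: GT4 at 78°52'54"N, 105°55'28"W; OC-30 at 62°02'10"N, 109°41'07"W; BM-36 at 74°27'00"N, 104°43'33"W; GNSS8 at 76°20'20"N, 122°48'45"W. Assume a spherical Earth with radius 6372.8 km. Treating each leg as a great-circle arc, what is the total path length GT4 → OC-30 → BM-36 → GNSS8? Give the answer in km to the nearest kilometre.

3819 km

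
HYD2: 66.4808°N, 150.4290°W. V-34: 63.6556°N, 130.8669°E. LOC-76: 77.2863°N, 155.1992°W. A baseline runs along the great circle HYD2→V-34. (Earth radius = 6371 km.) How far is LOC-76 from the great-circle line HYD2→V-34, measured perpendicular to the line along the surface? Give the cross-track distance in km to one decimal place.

δ₁₃ = central angle HYD2→LOC-76 = 0.190207 rad  (haversine)
θ₁₃ = bearing HYD2→LOC-76 = 354.445°,  θ₁₂ = bearing HYD2→V-34 = 302.563°
dₓₜ = R·arcsin(sin δ₁₃ · sin(θ₁₃ − θ₁₂)) = 6371·arcsin(0.18906·sin(51.882°)) = 951.168 km
|dₓₜ| = 951.168 km

951.2 km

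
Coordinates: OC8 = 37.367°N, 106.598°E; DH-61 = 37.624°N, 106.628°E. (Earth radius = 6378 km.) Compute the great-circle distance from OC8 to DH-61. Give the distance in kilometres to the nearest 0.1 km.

28.7 km

Δφ = 0.2570°,  Δλ = 0.0300°
a = sin²(Δφ/2) + cos φ₁ cos φ₂ sin²(Δλ/2) = 0.000005
c = 2·arcsin(√a) = 0.004505 rad = 0.2581°
d = R·c = 6378 × 0.004505 = 28.7 km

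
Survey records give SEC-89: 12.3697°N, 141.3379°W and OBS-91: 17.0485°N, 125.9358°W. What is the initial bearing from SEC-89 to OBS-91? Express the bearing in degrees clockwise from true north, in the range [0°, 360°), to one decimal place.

70.7°

Δλ = 15.4021°
y = sin Δλ · cos φ₂ = 0.253921
x = cos φ₁ sin φ₂ − sin φ₁ cos φ₂ cos Δλ = 0.088925
θ = atan2(y, x) = 70.6993° → 70.6993° (mod 360°)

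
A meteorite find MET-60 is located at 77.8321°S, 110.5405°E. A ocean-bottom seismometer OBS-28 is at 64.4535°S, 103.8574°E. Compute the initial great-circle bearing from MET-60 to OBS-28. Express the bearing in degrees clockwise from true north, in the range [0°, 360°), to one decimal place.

Δλ = -6.6831°
y = sin Δλ · cos φ₂ = -0.050187
x = cos φ₁ sin φ₂ − sin φ₁ cos φ₂ cos Δλ = 0.228520
θ = atan2(y, x) = -12.3865° → 347.6135° (mod 360°)

347.6°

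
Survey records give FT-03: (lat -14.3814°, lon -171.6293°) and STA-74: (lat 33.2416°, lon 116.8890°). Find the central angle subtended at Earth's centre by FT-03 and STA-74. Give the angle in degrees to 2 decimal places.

Δφ = 47.6230°,  Δλ = -71.4817°
a = sin²(Δφ/2) + cos φ₁ cos φ₂ sin²(Δλ/2) = 0.439420
c = 2·arcsin(√a) = 1.449338 rad = 83.0409°

83.04°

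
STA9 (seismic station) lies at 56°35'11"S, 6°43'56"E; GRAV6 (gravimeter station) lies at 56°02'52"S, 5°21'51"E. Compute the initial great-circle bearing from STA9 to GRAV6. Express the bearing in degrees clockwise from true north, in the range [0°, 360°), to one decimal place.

STA9: φ = -56.58639°, λ = +6.73222°
GRAV6: φ = -56.04778°, λ = +5.36417°
Δλ = -1.3681°
y = sin Δλ · cos φ₂ = -0.013334
x = cos φ₁ sin φ₂ − sin φ₁ cos φ₂ cos Δλ = 0.009268
θ = atan2(y, x) = -55.1998° → 304.8002° (mod 360°)

304.8°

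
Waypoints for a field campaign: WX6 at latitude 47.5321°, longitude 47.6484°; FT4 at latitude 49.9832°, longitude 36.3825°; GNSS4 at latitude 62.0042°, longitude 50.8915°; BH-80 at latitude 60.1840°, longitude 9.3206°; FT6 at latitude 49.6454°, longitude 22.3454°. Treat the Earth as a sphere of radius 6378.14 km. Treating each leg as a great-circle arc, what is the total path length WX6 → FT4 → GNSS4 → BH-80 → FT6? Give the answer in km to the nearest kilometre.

6117 km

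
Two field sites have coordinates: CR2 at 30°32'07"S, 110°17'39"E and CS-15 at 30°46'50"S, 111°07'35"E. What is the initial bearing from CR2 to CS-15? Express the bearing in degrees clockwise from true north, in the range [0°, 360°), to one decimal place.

CR2: φ = -30.53528°, λ = +110.29417°
CS-15: φ = -30.78056°, λ = +111.12639°
Δλ = 0.8322°
y = sin Δλ · cos φ₂ = 0.012478
x = cos φ₁ sin φ₂ − sin φ₁ cos φ₂ cos Δλ = -0.004327
θ = atan2(y, x) = 109.1241° → 109.1241° (mod 360°)

109.1°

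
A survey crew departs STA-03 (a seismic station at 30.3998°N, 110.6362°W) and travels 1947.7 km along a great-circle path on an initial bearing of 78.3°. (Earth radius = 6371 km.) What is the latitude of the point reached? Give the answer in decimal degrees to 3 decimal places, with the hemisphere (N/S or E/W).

32.358°N

δ = d/R = 1947.7/6371 = 0.305713 rad
φ₂ = arcsin(sin φ₁ cos δ + cos φ₁ sin δ cos θ)
   = arcsin(0.50603·0.95363 + 0.86252·0.30097·0.20279) = 32.35814°
λ₂ = λ₁ + atan2(sin θ sin δ cos φ₁, cos δ − sin φ₁ sin φ₂) = -90.21632°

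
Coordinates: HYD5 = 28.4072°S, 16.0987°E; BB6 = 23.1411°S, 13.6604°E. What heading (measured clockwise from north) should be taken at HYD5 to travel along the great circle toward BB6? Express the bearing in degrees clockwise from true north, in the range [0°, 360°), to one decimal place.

Δλ = -2.4383°
y = sin Δλ · cos φ₂ = -0.039120
x = cos φ₁ sin φ₂ − sin φ₁ cos φ₂ cos Δλ = 0.091385
θ = atan2(y, x) = -23.1749° → 336.8251° (mod 360°)

336.8°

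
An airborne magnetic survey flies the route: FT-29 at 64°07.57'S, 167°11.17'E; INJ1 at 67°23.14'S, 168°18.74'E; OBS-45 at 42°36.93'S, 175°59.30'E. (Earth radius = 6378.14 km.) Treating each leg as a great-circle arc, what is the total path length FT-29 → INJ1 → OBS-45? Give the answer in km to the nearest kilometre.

FT-29: φ = -64.12617°, λ = +167.18617°
INJ1: φ = -67.38567°, λ = +168.31233°
OBS-45: φ = -42.61550°, λ = +175.98833°
FT-29→INJ1: c = 0.057456 rad, d = 366.46 km
INJ1→OBS-45: c = 0.438334 rad, d = 2795.76 km
Total = 366.46 + 2795.76 = 3162.22 km

3162 km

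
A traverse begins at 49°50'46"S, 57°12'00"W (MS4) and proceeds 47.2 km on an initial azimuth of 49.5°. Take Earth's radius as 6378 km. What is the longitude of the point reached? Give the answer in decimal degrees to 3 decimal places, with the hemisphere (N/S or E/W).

MS4: φ = -49.84611°, λ = -57.20000°
δ = d/R = 47.2/6378 = 0.007400 rad
φ₂ = arcsin(sin φ₁ cos δ + cos φ₁ sin δ cos θ)
   = arcsin(-0.76432·0.99997 + 0.64484·0.00740·0.64945) = -49.56967°
λ₂ = λ₁ + atan2(sin θ sin δ cos φ₁, cos δ − sin φ₁ sin φ₂) = -56.70283°

56.703°W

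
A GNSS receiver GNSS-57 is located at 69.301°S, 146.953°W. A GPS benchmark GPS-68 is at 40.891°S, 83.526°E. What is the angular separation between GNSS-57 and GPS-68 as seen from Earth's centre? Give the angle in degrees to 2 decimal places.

63.75°

Δφ = 28.4100°,  Δλ = -129.5210°
a = sin²(Δφ/2) + cos φ₁ cos φ₂ sin²(Δλ/2) = 0.278834
c = 2·arcsin(√a) = 1.112600 rad = 63.7473°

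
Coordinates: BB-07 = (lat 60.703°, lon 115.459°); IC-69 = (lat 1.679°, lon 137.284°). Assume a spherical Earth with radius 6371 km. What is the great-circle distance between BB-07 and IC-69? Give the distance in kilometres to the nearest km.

Δφ = -59.0240°,  Δλ = 21.8250°
a = sin²(Δφ/2) + cos φ₁ cos φ₂ sin²(Δλ/2) = 0.260190
c = 2·arcsin(√a) = 1.070575 rad = 61.3394°
d = R·c = 6371 × 1.070575 = 6820.6 km

6821 km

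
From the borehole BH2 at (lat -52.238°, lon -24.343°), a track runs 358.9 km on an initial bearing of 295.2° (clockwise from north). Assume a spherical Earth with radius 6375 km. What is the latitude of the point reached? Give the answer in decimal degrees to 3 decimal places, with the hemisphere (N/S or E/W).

50.772°S

δ = d/R = 358.9/6375 = 0.056298 rad
φ₂ = arcsin(sin φ₁ cos δ + cos φ₁ sin δ cos θ)
   = arcsin(-0.79056·0.99842 + 0.61238·0.05627·0.42578) = -50.77217°
λ₂ = λ₁ + atan2(sin θ sin δ cos φ₁, cos δ − sin φ₁ sin φ₂) = -28.96071°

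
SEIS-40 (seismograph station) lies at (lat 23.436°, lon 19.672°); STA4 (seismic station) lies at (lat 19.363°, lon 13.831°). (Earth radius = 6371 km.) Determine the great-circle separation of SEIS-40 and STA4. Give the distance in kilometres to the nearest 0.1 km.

755.3 km

Δφ = -4.0730°,  Δλ = -5.8410°
a = sin²(Δφ/2) + cos φ₁ cos φ₂ sin²(Δλ/2) = 0.003510
c = 2·arcsin(√a) = 0.118558 rad = 6.7929°
d = R·c = 6371 × 0.118558 = 755.3 km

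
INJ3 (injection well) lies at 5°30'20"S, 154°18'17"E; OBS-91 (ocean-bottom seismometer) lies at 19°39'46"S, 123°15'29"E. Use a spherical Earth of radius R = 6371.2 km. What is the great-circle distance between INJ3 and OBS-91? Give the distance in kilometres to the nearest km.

INJ3: φ = -5.50556°, λ = +154.30472°
OBS-91: φ = -19.66278°, λ = +123.25806°
Δφ = -14.1572°,  Δλ = -31.0467°
a = sin²(Δφ/2) + cos φ₁ cos φ₂ sin²(Δλ/2) = 0.082324
c = 2·arcsin(√a) = 0.582025 rad = 33.3476°
d = R·c = 6371.2 × 0.582025 = 3708.2 km

3708 km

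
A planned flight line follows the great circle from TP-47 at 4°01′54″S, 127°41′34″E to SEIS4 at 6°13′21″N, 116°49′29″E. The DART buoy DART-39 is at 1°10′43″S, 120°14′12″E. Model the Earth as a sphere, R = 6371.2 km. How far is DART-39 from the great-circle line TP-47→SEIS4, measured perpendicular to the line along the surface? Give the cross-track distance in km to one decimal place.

339.3 km

TP-47: φ = -4.03167°, λ = +127.69278°
SEIS4: φ = +6.22250°, λ = +116.82472°
DART-39: φ = -1.17861°, λ = +120.23667°
δ₁₃ = central angle TP-47→DART-39 = 0.139197 rad  (haversine)
θ₁₃ = bearing TP-47→DART-39 = 290.760°,  θ₁₂ = bearing TP-47→SEIS4 = 313.321°
dₓₜ = R·arcsin(sin δ₁₃ · sin(θ₁₃ − θ₁₂)) = 6371.2·arcsin(0.13875·sin(-22.561°)) = -339.315 km
|dₓₜ| = 339.315 km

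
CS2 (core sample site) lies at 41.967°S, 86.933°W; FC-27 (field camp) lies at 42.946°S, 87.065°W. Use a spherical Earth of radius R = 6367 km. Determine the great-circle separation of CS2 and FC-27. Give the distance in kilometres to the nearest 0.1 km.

109.3 km

Δφ = -0.9790°,  Δλ = -0.1320°
a = sin²(Δφ/2) + cos φ₁ cos φ₂ sin²(Δλ/2) = 0.000074
c = 2·arcsin(√a) = 0.017171 rad = 0.9838°
d = R·c = 6367 × 0.017171 = 109.3 km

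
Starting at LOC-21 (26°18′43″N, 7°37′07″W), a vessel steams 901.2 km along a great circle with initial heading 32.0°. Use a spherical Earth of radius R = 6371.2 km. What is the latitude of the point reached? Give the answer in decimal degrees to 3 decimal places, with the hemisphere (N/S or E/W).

33.093°N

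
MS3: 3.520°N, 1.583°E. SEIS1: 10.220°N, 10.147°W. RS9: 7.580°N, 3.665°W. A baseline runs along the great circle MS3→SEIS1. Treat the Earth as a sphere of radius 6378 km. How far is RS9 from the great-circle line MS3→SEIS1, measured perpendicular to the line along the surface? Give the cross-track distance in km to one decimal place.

96.8 km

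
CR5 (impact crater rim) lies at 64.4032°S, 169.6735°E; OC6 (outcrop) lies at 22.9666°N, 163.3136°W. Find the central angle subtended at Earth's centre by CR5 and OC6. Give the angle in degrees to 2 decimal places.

89.86°

Δφ = 87.3698°,  Δλ = 27.0129°
a = sin²(Δφ/2) + cos φ₁ cos φ₂ sin²(Δλ/2) = 0.498754
c = 2·arcsin(√a) = 1.568304 rad = 89.8572°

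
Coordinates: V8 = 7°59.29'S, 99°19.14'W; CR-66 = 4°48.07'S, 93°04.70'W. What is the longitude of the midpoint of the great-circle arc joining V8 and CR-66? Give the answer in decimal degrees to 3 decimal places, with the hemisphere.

96.189°W

V8: φ = -7.98817°, λ = -99.31900°
CR-66: φ = -4.80117°, λ = -93.07833°
Bx = cos φ₂ cos Δλ = 0.990586,  By = cos φ₂ sin Δλ = 0.108324
φₘ = atan2(sin φ₁ + sin φ₂, √((cos φ₁ + Bx)² + By²)) = -6.40408°
λₘ = λ₁ + atan2(By, cos φ₁ + Bx) = -96.18893°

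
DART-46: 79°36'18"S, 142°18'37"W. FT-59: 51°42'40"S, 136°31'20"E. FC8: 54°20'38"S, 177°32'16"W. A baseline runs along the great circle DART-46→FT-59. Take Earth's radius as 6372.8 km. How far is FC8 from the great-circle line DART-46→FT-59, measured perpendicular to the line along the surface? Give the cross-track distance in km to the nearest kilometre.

DART-46: φ = -79.60500°, λ = -142.31028°
FT-59: φ = -51.71111°, λ = +136.52222°
FC8: φ = -54.34389°, λ = -177.53778°
δ₁₃ = central angle DART-46→FC8 = 0.484064 rad  (haversine)
θ₁₃ = bearing DART-46→FC8 = 313.738°,  θ₁₂ = bearing DART-46→FT-59 = 265.514°
dₓₜ = R·arcsin(sin δ₁₃ · sin(θ₁₃ − θ₁₂)) = 6372.8·arcsin(0.46538·sin(48.224°)) = 2258.748 km
|dₓₜ| = 2258.748 km

2259 km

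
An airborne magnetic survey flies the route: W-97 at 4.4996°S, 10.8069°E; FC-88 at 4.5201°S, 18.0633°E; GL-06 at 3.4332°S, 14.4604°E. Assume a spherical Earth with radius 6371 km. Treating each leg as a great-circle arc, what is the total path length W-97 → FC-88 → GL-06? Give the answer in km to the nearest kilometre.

1222 km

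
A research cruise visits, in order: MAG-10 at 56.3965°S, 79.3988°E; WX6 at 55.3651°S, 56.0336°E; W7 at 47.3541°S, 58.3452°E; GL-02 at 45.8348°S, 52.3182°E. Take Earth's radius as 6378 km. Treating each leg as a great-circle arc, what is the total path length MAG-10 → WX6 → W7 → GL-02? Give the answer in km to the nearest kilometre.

MAG-10→WX6: c = 0.228339 rad, d = 1456.34 km
WX6→W7: c = 0.142049 rad, d = 905.99 km
W7→GL-02: c = 0.076968 rad, d = 490.90 km
Total = 1456.34 + 905.99 + 490.90 = 2853.23 km

2853 km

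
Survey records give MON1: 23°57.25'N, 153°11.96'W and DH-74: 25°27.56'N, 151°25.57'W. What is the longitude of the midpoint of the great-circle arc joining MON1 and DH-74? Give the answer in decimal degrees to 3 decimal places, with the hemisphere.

152.318°W

MON1: φ = +23.95417°, λ = -153.19933°
DH-74: φ = +25.45933°, λ = -151.42617°
Bx = cos φ₂ cos Δλ = 0.902458,  By = cos φ₂ sin Δλ = 0.027938
φₘ = atan2(sin φ₁ + sin φ₂, √((cos φ₁ + Bx)² + By²)) = 24.70935°
λₘ = λ₁ + atan2(By, cos φ₁ + Bx) = -152.31811°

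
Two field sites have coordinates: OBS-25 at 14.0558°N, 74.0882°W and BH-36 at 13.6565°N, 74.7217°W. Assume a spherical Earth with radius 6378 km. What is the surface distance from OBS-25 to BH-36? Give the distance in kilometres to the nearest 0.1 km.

81.6 km

Δφ = -0.3993°,  Δλ = -0.6335°
a = sin²(Δφ/2) + cos φ₁ cos φ₂ sin²(Δλ/2) = 0.000041
c = 2·arcsin(√a) = 0.012799 rad = 0.7333°
d = R·c = 6378 × 0.012799 = 81.6 km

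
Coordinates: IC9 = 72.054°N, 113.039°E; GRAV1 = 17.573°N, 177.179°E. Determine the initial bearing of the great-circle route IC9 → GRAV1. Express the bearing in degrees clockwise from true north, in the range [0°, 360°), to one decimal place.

109.4°

Δλ = 64.1400°
y = sin Δλ · cos φ₂ = 0.857869
x = cos φ₁ sin φ₂ − sin φ₁ cos φ₂ cos Δλ = -0.302560
θ = atan2(y, x) = 109.4271° → 109.4271° (mod 360°)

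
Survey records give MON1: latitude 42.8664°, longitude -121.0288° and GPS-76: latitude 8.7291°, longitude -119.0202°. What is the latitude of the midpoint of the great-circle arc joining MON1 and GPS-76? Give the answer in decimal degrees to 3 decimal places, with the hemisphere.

Bx = cos φ₂ cos Δλ = 0.987810,  By = cos φ₂ sin Δλ = 0.034644
φₘ = atan2(sin φ₁ + sin φ₂, √((cos φ₁ + Bx)² + By²)) = 25.80112°
λₘ = λ₁ + atan2(By, cos φ₁ + Bx) = -119.87543°

25.801°N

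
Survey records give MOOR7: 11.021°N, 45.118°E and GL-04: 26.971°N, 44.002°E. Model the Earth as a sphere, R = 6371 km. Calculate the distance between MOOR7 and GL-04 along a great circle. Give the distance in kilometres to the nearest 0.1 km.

1777.4 km

Δφ = 15.9500°,  Δλ = -1.1160°
a = sin²(Δφ/2) + cos φ₁ cos φ₂ sin²(Δλ/2) = 0.019332
c = 2·arcsin(√a) = 0.278983 rad = 15.9846°
d = R·c = 6371 × 0.278983 = 1777.4 km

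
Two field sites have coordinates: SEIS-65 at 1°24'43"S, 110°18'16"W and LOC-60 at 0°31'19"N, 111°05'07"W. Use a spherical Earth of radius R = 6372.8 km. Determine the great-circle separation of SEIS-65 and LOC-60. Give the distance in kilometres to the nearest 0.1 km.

232.0 km

SEIS-65: φ = -1.41194°, λ = -110.30444°
LOC-60: φ = +0.52194°, λ = -111.08528°
Δφ = 1.9339°,  Δλ = -0.7808°
a = sin²(Δφ/2) + cos φ₁ cos φ₂ sin²(Δλ/2) = 0.000331
c = 2·arcsin(√a) = 0.036400 rad = 2.0856°
d = R·c = 6372.8 × 0.036400 = 232.0 km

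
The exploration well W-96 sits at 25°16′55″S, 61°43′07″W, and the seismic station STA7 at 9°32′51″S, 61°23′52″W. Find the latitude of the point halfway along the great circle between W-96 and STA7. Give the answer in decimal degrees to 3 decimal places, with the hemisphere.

W-96: φ = -25.28194°, λ = -61.71861°
STA7: φ = -9.54750°, λ = -61.39778°
Bx = cos φ₂ cos Δλ = 0.986133,  By = cos φ₂ sin Δλ = 0.005522
φₘ = atan2(sin φ₁ + sin φ₂, √((cos φ₁ + Bx)² + By²)) = -17.41479°
λₘ = λ₁ + atan2(By, cos φ₁ + Bx) = -61.55124°

17.415°S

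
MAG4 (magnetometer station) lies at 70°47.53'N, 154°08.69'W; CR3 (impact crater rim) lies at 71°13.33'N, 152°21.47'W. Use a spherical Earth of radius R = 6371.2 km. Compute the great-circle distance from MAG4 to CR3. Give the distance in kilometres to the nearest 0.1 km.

80.4 km

MAG4: φ = +70.79217°, λ = -154.14483°
CR3: φ = +71.22217°, λ = -152.35783°
Δφ = 0.4300°,  Δλ = 1.7870°
a = sin²(Δφ/2) + cos φ₁ cos φ₂ sin²(Δλ/2) = 0.000040
c = 2·arcsin(√a) = 0.012623 rad = 0.7232°
d = R·c = 6371.2 × 0.012623 = 80.4 km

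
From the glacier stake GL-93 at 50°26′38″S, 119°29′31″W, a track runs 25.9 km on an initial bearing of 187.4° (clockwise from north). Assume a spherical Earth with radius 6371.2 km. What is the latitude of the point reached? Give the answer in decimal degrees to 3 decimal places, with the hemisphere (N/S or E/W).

50.675°S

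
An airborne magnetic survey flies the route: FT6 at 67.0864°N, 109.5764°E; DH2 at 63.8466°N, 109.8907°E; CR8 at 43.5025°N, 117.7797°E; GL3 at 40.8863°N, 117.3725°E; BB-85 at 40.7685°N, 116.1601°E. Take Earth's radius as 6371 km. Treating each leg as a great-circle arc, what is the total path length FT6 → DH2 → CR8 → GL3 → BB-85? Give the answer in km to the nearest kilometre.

FT6→DH2: c = 0.056591 rad, d = 360.54 km
DH2→CR8: c = 0.363675 rad, d = 2316.98 km
CR8→GL3: c = 0.045964 rad, d = 292.83 km
GL3→BB-85: c = 0.016143 rad, d = 102.85 km
Total = 360.54 + 2316.98 + 292.83 + 102.85 = 3073.20 km

3073 km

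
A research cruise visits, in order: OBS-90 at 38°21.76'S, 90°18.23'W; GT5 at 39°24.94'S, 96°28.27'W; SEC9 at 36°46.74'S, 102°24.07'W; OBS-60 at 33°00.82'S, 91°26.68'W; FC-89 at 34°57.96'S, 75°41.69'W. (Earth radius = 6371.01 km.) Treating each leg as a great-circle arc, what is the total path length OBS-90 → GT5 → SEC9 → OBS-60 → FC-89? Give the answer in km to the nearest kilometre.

OBS-90: φ = -38.36267°, λ = -90.30383°
GT5: φ = -39.41567°, λ = -96.47117°
SEC9: φ = -36.77900°, λ = -102.40117°
OBS-60: φ = -33.01367°, λ = -91.44467°
FC-89: φ = -34.96600°, λ = -75.69483°
OBS-90→GT5: c = 0.085756 rad, d = 546.35 km
GT5→SEC9: c = 0.093521 rad, d = 595.82 km
SEC9→OBS-60: c = 0.169917 rad, d = 1082.54 km
OBS-60→FC-89: c = 0.230203 rad, d = 1466.62 km
Total = 546.35 + 595.82 + 1082.54 + 1466.62 = 3691.34 km

3691 km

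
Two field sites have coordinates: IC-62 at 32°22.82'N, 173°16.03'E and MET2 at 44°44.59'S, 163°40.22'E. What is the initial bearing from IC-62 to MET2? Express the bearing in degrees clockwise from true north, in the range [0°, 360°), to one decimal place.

IC-62: φ = +32.38033°, λ = +173.26717°
MET2: φ = -44.74317°, λ = +163.67033°
Δλ = -9.5968°
y = sin Δλ · cos φ₂ = -0.118412
x = cos φ₁ sin φ₂ − sin φ₁ cos φ₂ cos Δλ = -0.969529
θ = atan2(y, x) = -173.0368° → 186.9632° (mod 360°)

187.0°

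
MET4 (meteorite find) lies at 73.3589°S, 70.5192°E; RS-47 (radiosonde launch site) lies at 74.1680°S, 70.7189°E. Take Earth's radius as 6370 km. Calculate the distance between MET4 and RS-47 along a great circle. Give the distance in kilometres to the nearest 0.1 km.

90.2 km

Δφ = -0.8091°,  Δλ = 0.1997°
a = sin²(Δφ/2) + cos φ₁ cos φ₂ sin²(Δλ/2) = 0.000050
c = 2·arcsin(√a) = 0.014155 rad = 0.8110°
d = R·c = 6370 × 0.014155 = 90.2 km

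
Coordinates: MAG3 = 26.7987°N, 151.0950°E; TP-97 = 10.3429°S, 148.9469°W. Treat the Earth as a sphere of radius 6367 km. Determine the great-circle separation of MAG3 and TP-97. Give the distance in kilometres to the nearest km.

Δφ = -37.1416°,  Δλ = 59.9581°
a = sin²(Δφ/2) + cos φ₁ cos φ₂ sin²(Δλ/2) = 0.320672
c = 2·arcsin(√a) = 1.203969 rad = 68.9823°
d = R·c = 6367 × 1.203969 = 7665.7 km

7666 km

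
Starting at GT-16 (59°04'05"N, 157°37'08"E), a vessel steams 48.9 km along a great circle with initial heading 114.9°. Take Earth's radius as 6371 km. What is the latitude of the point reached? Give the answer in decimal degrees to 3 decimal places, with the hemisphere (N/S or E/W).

GT-16: φ = +59.06806°, λ = +157.61889°
δ = d/R = 48.9/6371 = 0.007675 rad
φ₂ = arcsin(sin φ₁ cos δ + cos φ₁ sin δ cos θ)
   = arcsin(0.85778·0.99997 + 0.51402·0.00768·-0.42104) = 58.88059°
λ₂ = λ₁ + atan2(sin θ sin δ cos φ₁, cos δ − sin φ₁ sin φ₂) = 158.39071°

58.881°N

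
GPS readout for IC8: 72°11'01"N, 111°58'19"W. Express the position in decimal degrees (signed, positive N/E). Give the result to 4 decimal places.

+72.1836°, -111.9719°

lat: 72.1836° N → +72.1836°
lon: 111.9719° W → -111.9719°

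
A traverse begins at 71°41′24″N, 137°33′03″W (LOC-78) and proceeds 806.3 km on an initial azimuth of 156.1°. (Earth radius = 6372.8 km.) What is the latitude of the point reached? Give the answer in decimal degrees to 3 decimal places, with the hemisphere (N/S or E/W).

LOC-78: φ = +71.69000°, λ = -137.55083°
δ = d/R = 806.3/6372.8 = 0.126522 rad
φ₂ = arcsin(sin φ₁ cos δ + cos φ₁ sin δ cos θ)
   = arcsin(0.94937·0.99201 + 0.31416·0.12618·-0.91425) = 64.89601°
λ₂ = λ₁ + atan2(sin θ sin δ cos φ₁, cos δ − sin φ₁ sin φ₂) = -130.63000°

64.896°N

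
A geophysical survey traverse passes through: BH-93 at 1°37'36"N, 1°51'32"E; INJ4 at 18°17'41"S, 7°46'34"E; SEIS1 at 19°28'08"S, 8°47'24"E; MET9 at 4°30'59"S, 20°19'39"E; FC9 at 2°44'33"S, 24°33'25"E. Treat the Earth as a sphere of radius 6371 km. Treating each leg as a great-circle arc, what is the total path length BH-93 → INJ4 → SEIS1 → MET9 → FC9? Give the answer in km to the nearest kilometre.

5066 km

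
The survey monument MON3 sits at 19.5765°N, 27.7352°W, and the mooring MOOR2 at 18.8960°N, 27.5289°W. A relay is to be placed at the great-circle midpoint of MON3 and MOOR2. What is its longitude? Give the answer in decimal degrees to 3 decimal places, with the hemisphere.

27.632°W

Bx = cos φ₂ cos Δλ = 0.946102,  By = cos φ₂ sin Δλ = 0.003407
φₘ = atan2(sin φ₁ + sin φ₂, √((cos φ₁ + Bx)² + By²)) = 19.23628°
λₘ = λ₁ + atan2(By, cos φ₁ + Bx) = -27.63184°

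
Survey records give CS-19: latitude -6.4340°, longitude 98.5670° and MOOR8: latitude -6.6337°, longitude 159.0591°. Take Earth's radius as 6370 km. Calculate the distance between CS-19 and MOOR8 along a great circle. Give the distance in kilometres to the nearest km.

Δφ = -0.1997°,  Δλ = 60.4921°
a = sin²(Δφ/2) + cos φ₁ cos φ₂ sin²(Δλ/2) = 0.250445
c = 2·arcsin(√a) = 1.048225 rad = 60.0589°
d = R·c = 6370 × 1.048225 = 6677.2 km

6677 km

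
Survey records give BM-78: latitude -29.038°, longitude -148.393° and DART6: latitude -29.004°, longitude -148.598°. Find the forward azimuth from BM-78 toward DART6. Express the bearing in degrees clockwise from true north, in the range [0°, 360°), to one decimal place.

Δλ = -0.2050°
y = sin Δλ · cos φ₂ = -0.003129
x = cos φ₁ sin φ₂ − sin φ₁ cos φ₂ cos Δλ = 0.000591
θ = atan2(y, x) = -79.3101° → 280.6899° (mod 360°)

280.7°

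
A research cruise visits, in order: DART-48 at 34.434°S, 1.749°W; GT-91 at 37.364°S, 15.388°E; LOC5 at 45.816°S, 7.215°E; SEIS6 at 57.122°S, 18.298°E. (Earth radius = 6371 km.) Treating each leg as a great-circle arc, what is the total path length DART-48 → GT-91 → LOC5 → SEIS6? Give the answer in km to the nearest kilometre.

DART-48→GT-91: c = 0.247250 rad, d = 1575.23 km
GT-91→LOC5: c = 0.181837 rad, d = 1158.49 km
LOC5→SEIS6: c = 0.230563 rad, d = 1468.92 km
Total = 1575.23 + 1158.49 + 1468.92 = 4202.63 km

4203 km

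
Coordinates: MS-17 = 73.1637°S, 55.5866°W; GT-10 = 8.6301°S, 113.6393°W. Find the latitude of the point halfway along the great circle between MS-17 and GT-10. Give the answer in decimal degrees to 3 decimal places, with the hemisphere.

Bx = cos φ₂ cos Δλ = 0.523148,  By = cos φ₂ sin Δλ = -0.838928
φₘ = atan2(sin φ₁ + sin φ₂, √((cos φ₁ + Bx)² + By²)) = -43.46695°
λₘ = λ₁ + atan2(By, cos φ₁ + Bx) = -101.49334°

43.467°S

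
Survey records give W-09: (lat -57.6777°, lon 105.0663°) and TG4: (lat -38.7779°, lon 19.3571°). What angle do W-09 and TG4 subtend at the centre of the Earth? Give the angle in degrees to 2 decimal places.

55.91°

Δφ = 18.8998°,  Δλ = -85.7092°
a = sin²(Δφ/2) + cos φ₁ cos φ₂ sin²(Δλ/2) = 0.219777
c = 2·arcsin(√a) = 0.975872 rad = 55.9133°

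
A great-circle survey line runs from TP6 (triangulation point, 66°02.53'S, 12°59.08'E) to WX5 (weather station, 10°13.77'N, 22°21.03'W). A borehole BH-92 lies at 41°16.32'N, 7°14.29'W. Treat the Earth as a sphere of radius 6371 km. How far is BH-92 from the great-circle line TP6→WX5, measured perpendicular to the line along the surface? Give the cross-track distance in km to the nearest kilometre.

2036 km

TP6: φ = -66.04217°, λ = +12.98467°
WX5: φ = +10.22950°, λ = -22.35050°
BH-92: φ = +41.27200°, λ = -7.23817°
δ₁₃ = central angle TP6→BH-92 = 1.892754 rad  (haversine)
θ₁₃ = bearing TP6→BH-92 = 344.105°,  θ₁₂ = bearing TP6→WX5 = 324.764°
dₓₜ = R·arcsin(sin δ₁₃ · sin(θ₁₃ − θ₁₂)) = 6371·arcsin(0.94862·sin(19.341°)) = 2036.097 km
|dₓₜ| = 2036.097 km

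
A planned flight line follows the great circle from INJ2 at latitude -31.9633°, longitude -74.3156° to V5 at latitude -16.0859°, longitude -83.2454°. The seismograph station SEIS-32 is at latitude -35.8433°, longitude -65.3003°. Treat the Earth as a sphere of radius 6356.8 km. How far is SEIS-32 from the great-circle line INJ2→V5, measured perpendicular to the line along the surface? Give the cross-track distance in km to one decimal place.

479.7 km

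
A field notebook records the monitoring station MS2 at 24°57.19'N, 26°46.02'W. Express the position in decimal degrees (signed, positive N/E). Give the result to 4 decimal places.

+24.9532°, -26.7670°

lat: 24.9532° N → +24.9532°
lon: 26.7670° W → -26.7670°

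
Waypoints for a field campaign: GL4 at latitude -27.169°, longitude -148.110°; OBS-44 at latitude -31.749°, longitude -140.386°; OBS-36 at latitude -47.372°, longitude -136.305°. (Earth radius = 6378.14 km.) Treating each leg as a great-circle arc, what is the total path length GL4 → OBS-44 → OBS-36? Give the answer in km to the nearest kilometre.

2679 km

GL4→OBS-44: c = 0.141945 rad, d = 905.34 km
OBS-44→OBS-36: c = 0.278043 rad, d = 1773.40 km
Total = 905.34 + 1773.40 = 2678.74 km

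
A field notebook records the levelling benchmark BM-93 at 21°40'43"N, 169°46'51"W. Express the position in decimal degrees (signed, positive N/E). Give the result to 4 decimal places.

+21.6786°, -169.7808°

lat: 21.6786° N → +21.6786°
lon: 169.7808° W → -169.7808°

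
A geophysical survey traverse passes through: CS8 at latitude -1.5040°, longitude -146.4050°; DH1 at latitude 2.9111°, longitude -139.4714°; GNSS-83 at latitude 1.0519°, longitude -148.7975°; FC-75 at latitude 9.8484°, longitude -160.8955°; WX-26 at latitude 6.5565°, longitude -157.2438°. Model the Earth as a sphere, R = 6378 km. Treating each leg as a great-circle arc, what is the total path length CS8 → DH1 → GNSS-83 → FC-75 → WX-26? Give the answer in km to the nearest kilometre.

4176 km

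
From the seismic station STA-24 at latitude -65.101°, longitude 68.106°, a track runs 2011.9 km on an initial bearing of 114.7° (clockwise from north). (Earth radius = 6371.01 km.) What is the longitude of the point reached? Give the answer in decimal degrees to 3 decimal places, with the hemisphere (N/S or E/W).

113.072°E

δ = d/R = 2011.9/6371.01 = 0.315790 rad
φ₂ = arcsin(sin φ₁ cos δ + cos φ₁ sin δ cos θ)
   = arcsin(-0.90705·0.95055 + 0.42102·0.31057·-0.41787) = -66.46799°
λ₂ = λ₁ + atan2(sin θ sin δ cos φ₁, cos δ − sin φ₁ sin φ₂) = 113.07203°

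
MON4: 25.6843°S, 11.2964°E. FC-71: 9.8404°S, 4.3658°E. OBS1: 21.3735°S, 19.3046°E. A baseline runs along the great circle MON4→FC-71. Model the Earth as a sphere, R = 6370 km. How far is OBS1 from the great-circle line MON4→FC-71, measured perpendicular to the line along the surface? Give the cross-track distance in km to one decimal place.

942.6 km

δ₁₃ = central angle MON4→OBS1 = 0.148548 rad  (haversine)
θ₁₃ = bearing MON4→OBS1 = 61.231°,  θ₁₂ = bearing MON4→FC-71 = 336.226°
dₓₜ = R·arcsin(sin δ₁₃ · sin(θ₁₃ − θ₁₂)) = 6370·arcsin(0.14800·sin(-274.995°)) = 942.628 km
|dₓₜ| = 942.628 km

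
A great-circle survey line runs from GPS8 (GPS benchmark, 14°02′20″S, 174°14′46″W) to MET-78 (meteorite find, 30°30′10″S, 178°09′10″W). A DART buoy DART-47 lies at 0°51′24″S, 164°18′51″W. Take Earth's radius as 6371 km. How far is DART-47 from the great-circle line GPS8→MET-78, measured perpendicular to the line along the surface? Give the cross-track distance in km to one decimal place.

788.5 km

GPS8: φ = -14.03889°, λ = -174.24611°
MET-78: φ = -30.50278°, λ = -178.15278°
DART-47: φ = -0.85667°, λ = -164.31417°
δ₁₃ = central angle GPS8→DART-47 = 0.286947 rad  (haversine)
θ₁₃ = bearing GPS8→DART-47 = 37.542°,  θ₁₂ = bearing GPS8→MET-78 = 191.683°
dₓₜ = R·arcsin(sin δ₁₃ · sin(θ₁₃ − θ₁₂)) = 6371·arcsin(0.28303·sin(-154.141°)) = -788.479 km
|dₓₜ| = 788.479 km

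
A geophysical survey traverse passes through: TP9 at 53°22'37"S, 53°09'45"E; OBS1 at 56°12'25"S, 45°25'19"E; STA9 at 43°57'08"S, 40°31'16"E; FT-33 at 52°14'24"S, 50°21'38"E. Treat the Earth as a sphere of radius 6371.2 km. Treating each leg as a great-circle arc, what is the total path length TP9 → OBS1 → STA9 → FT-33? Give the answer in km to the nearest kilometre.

3167 km

TP9: φ = -53.37694°, λ = +53.16250°
OBS1: φ = -56.20694°, λ = +45.42194°
STA9: φ = -43.95222°, λ = +40.52111°
FT-33: φ = -52.24000°, λ = +50.36056°
TP9→OBS1: c = 0.092151 rad, d = 587.11 km
OBS1→STA9: c = 0.220676 rad, d = 1405.97 km
STA9→FT-33: c = 0.184261 rad, d = 1173.96 km
Total = 587.11 + 1405.97 + 1173.96 = 3167.04 km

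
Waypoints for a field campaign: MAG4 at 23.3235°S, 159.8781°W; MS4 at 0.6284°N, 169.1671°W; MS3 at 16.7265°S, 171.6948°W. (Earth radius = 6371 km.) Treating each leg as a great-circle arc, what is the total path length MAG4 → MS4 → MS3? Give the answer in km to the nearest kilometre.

4796 km

MAG4→MS4: c = 0.446774 rad, d = 2846.40 km
MS4→MS3: c = 0.306008 rad, d = 1949.58 km
Total = 2846.40 + 1949.58 = 4795.98 km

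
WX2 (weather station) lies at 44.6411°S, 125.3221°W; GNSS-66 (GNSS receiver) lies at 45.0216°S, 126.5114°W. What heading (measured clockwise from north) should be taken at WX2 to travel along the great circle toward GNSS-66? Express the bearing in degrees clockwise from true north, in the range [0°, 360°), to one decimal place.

245.3°

Δλ = -1.1893°
y = sin Δλ · cos φ₂ = -0.014671
x = cos φ₁ sin φ₂ − sin φ₁ cos φ₂ cos Δλ = -0.006748
θ = atan2(y, x) = -114.7001° → 245.2999° (mod 360°)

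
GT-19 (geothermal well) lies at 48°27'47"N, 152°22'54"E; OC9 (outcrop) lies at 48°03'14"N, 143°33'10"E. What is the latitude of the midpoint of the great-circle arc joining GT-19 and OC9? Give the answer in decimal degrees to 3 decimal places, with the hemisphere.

48.343°N

GT-19: φ = +48.46306°, λ = +152.38167°
OC9: φ = +48.05389°, λ = +143.55278°
Bx = cos φ₂ cos Δλ = 0.660511,  By = cos φ₂ sin Δλ = -0.102594
φₘ = atan2(sin φ₁ + sin φ₂, √((cos φ₁ + Bx)² + By²)) = 48.34302°
λₘ = λ₁ + atan2(By, cos φ₁ + Bx) = 147.94952°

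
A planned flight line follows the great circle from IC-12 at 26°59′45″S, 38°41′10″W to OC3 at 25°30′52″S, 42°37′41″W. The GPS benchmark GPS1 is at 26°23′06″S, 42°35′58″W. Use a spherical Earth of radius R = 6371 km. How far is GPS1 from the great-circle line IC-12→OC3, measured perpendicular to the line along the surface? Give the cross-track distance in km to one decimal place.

87.6 km

IC-12: φ = -26.99583°, λ = -38.68611°
OC3: φ = -25.51444°, λ = -42.62806°
GPS1: φ = -26.38500°, λ = -42.59944°
δ₁₃ = central angle IC-12→GPS1 = 0.061944 rad  (haversine)
θ₁₃ = bearing IC-12→GPS1 = 279.027°,  θ₁₂ = bearing IC-12→OC3 = 291.854°
dₓₜ = R·arcsin(sin δ₁₃ · sin(θ₁₃ − θ₁₂)) = 6371·arcsin(0.06190·sin(-12.827°)) = -87.565 km
|dₓₜ| = 87.565 km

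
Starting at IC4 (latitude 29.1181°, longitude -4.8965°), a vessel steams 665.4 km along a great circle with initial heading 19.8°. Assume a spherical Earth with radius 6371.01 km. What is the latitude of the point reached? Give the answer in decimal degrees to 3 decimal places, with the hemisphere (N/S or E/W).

34.726°N

δ = d/R = 665.4/6371.01 = 0.104442 rad
φ₂ = arcsin(sin φ₁ cos δ + cos φ₁ sin δ cos θ)
   = arcsin(0.48661·0.99455 + 0.87362·0.10425·0.94088) = 34.72596°
λ₂ = λ₁ + atan2(sin θ sin δ cos φ₁, cos δ − sin φ₁ sin φ₂) = -2.43390°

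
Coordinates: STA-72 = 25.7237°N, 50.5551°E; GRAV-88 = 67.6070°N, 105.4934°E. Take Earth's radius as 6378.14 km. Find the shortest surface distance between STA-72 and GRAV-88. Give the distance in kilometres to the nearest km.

5927 km

Δφ = 41.8833°,  Δλ = 54.9383°
a = sin²(Δφ/2) + cos φ₁ cos φ₂ sin²(Δλ/2) = 0.200771
c = 2·arcsin(√a) = 0.929220 rad = 53.2404°
d = R·c = 6378.14 × 0.929220 = 5926.7 km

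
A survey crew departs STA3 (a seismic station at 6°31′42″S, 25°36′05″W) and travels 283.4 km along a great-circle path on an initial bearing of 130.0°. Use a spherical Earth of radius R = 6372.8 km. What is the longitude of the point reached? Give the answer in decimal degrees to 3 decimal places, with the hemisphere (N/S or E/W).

STA3: φ = -6.52833°, λ = -25.60139°
δ = d/R = 283.4/6372.8 = 0.044470 rad
φ₂ = arcsin(sin φ₁ cos δ + cos φ₁ sin δ cos θ)
   = arcsin(-0.11369·0.99901 + 0.99352·0.04446·-0.64279) = -8.16199°
λ₂ = λ₁ + atan2(sin θ sin δ cos φ₁, cos δ − sin φ₁ sin φ₂) = -23.62983°

23.630°W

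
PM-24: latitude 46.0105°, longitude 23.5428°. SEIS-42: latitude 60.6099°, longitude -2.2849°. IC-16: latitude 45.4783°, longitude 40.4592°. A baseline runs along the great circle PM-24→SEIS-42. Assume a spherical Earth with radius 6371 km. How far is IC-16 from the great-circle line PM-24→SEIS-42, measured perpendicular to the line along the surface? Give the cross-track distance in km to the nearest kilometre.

δ₁₃ = central angle PM-24→IC-16 = 0.205862 rad  (haversine)
θ₁₃ = bearing PM-24→IC-16 = 86.483°,  θ₁₂ = bearing PM-24→SEIS-42 = 323.347°
dₓₜ = R·arcsin(sin δ₁₃ · sin(θ₁₃ − θ₁₂)) = 6371·arcsin(0.20441·sin(-236.864°)) = 1095.912 km
|dₓₜ| = 1095.912 km

1096 km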